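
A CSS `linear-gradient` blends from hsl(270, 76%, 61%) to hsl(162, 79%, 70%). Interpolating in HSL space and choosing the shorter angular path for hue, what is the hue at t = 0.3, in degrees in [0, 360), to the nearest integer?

Hue arc: Δh = 162 − 270 = -108° (|Δh| ≤ 180, already the shorter path).
H = 270 + 0.3 × (-108) = 237.6 → 238°

238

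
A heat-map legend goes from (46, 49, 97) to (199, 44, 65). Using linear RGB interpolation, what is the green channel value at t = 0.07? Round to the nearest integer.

49

G = 49 + 0.07 × (44 − 49) = 48.65 → 49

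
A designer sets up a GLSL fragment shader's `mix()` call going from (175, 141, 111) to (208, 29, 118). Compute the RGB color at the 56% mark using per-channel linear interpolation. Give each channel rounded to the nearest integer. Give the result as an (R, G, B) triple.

(193, 78, 115)

56% corresponds to t = 0.56.
R = 175 + 0.56 × (208 − 175) = 175 + 0.56 × 33 = 193.48 → 193
G = 141 + 0.56 × (29 − 141) = 141 + 0.56 × -112 = 78.28 → 78
B = 111 + 0.56 × (118 − 111) = 111 + 0.56 × 7 = 114.92 → 115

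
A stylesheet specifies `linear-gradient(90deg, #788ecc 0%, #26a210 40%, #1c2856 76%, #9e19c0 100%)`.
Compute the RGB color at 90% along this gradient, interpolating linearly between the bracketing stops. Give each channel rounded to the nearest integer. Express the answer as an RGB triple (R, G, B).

(104, 31, 148)

90% lies between the 76% and 100% stops, so the local fraction is t = (90 − 76)/(100 − 76) = 14/24 ≈ 0.5833.
#1c2856 → (28, 40, 86); #9e19c0 → (158, 25, 192).
R = 28 + 0.5833 × (158 − 28) = 103.829 → 104
G = 40 + 0.5833 × (25 − 40) = 31.25 → 31
B = 86 + 0.5833 × (192 − 86) = 147.83 → 148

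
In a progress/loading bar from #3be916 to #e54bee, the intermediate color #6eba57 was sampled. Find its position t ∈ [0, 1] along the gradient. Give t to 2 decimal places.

0.30

Invert the lerp on the B channel (largest span, 216): t = (87 − 22) / (238 − 22) = 65/216 = 0.30093.
Check on R: (110 − 59)/(229 − 59) = 0.3 ✓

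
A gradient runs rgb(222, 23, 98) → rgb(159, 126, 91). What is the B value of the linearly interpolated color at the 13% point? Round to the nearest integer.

B = 98 + 0.13 × (91 − 98) = 97.09 → 97

97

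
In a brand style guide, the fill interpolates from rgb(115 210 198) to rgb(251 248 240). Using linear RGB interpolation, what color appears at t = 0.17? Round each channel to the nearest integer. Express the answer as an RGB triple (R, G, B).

R = 115 + 0.17 × (251 − 115) = 115 + 0.17 × 136 = 138.12 → 138
G = 210 + 0.17 × (248 − 210) = 210 + 0.17 × 38 = 216.46 → 216
B = 198 + 0.17 × (240 − 198) = 198 + 0.17 × 42 = 205.14 → 205
So the blended color is (138, 216, 205), about #8ad8cd.

(138, 216, 205)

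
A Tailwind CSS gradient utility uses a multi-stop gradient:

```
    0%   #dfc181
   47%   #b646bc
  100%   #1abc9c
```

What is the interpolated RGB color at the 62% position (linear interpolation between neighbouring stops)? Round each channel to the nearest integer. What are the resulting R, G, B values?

62% lies between the 47% and 100% stops, so the local fraction is t = (62 − 47)/(100 − 47) = 15/53 ≈ 0.283.
#b646bc → (182, 70, 188); #1abc9c → (26, 188, 156).
R = 182 + 0.283 × (26 − 182) = 137.852 → 138
G = 70 + 0.283 × (188 − 70) = 103.394 → 103
B = 188 + 0.283 × (156 − 188) = 178.944 → 179

(138, 103, 179)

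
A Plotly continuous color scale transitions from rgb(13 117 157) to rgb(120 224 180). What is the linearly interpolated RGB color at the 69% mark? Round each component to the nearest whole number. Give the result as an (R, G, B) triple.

(87, 191, 173)

69% corresponds to t = 0.69.
R = 13 + 0.69 × (120 − 13) = 13 + 0.69 × 107 = 86.83 → 87
G = 117 + 0.69 × (224 − 117) = 117 + 0.69 × 107 = 190.83 → 191
B = 157 + 0.69 × (180 − 157) = 157 + 0.69 × 23 = 172.87 → 173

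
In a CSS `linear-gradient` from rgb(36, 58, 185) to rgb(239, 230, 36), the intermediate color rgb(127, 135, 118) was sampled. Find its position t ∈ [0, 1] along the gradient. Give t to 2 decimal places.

Invert the lerp on the R channel (largest span, 203): t = (127 − 36) / (239 − 36) = 91/203 = 0.44828.
Check on G: (135 − 58)/(230 − 58) = 0.4477 ✓

0.45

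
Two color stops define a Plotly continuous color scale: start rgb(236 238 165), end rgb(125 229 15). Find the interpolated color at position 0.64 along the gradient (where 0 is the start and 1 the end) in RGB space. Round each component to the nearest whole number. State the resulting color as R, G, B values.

(165, 232, 69)

R = 236 + 0.64 × (125 − 236) = 236 + 0.64 × -111 = 164.96 → 165
G = 238 + 0.64 × (229 − 238) = 238 + 0.64 × -9 = 232.24 → 232
B = 165 + 0.64 × (15 − 165) = 165 + 0.64 × -150 = 69 → 69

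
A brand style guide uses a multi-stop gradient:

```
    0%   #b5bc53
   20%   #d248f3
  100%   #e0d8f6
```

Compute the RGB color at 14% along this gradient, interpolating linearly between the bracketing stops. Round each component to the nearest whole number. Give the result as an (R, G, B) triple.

(201, 107, 195)

14% lies between the 0% and 20% stops, so the local fraction is t = (14 − 0)/(20 − 0) = 14/20 ≈ 0.7.
#b5bc53 → (181, 188, 83); #d248f3 → (210, 72, 243).
R = 181 + 0.7 × (210 − 181) = 201.3 → 201
G = 188 + 0.7 × (72 − 188) = 106.8 → 107
B = 83 + 0.7 × (243 − 83) = 195 → 195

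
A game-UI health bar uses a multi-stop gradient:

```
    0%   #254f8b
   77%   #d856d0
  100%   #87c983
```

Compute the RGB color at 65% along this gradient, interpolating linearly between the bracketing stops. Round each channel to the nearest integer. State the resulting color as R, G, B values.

65% lies between the 0% and 77% stops, so the local fraction is t = (65 − 0)/(77 − 0) = 65/77 ≈ 0.8442.
#254f8b → (37, 79, 139); #d856d0 → (216, 86, 208).
R = 37 + 0.8442 × (216 − 37) = 188.112 → 188
G = 79 + 0.8442 × (86 − 79) = 84.909 → 85
B = 139 + 0.8442 × (208 − 139) = 197.25 → 197

(188, 85, 197)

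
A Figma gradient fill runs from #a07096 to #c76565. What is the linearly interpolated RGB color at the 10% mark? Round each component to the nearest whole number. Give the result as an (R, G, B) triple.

(164, 111, 145)

#a07096 → (160, 112, 150); #c76565 → (199, 101, 101).
10% corresponds to t = 0.1.
R = 160 + 0.1 × (199 − 160) = 160 + 0.1 × 39 = 163.9 → 164
G = 112 + 0.1 × (101 − 112) = 112 + 0.1 × -11 = 110.9 → 111
B = 150 + 0.1 × (101 − 150) = 150 + 0.1 × -49 = 145.1 → 145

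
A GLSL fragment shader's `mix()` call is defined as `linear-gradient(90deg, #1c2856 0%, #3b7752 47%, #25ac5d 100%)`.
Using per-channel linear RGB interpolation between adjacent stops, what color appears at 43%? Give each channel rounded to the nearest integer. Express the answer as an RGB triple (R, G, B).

(56, 112, 82)

43% lies between the 0% and 47% stops, so the local fraction is t = (43 − 0)/(47 − 0) = 43/47 ≈ 0.9149.
#1c2856 → (28, 40, 86); #3b7752 → (59, 119, 82).
R = 28 + 0.9149 × (59 − 28) = 56.362 → 56
G = 40 + 0.9149 × (119 − 40) = 112.277 → 112
B = 86 + 0.9149 × (82 − 86) = 82.34 → 82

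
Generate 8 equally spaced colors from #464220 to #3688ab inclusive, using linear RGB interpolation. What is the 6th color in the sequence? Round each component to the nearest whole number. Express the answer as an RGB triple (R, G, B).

With 8 swatches and endpoints inclusive, swatch 6 sits at t = (6 − 1)/(8 − 1) = 5/7 ≈ 0.7143.
#464220 → (70, 66, 32); #3688ab → (54, 136, 171).
R = 70 + 0.7143 × (54 − 70) = 58.571 → 59
G = 66 + 0.7143 × (136 − 66) = 116.001 → 116
B = 32 + 0.7143 × (171 − 32) = 131.288 → 131

(59, 116, 131)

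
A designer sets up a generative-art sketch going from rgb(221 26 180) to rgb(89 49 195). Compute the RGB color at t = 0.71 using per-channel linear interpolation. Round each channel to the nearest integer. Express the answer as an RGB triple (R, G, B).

(127, 42, 191)

R = 221 + 0.71 × (89 − 221) = 221 + 0.71 × -132 = 127.28 → 127
G = 26 + 0.71 × (49 − 26) = 26 + 0.71 × 23 = 42.33 → 42
B = 180 + 0.71 × (195 − 180) = 180 + 0.71 × 15 = 190.65 → 191
So the blended color is (127, 42, 191), about #7f2abf.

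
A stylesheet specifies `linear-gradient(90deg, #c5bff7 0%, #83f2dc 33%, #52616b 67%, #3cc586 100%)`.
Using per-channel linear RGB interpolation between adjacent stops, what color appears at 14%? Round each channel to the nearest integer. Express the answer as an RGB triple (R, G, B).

(169, 213, 236)

14% lies between the 0% and 33% stops, so the local fraction is t = (14 − 0)/(33 − 0) = 14/33 ≈ 0.4242.
#c5bff7 → (197, 191, 247); #83f2dc → (131, 242, 220).
R = 197 + 0.4242 × (131 − 197) = 169.003 → 169
G = 191 + 0.4242 × (242 − 191) = 212.634 → 213
B = 247 + 0.4242 × (220 − 247) = 235.547 → 236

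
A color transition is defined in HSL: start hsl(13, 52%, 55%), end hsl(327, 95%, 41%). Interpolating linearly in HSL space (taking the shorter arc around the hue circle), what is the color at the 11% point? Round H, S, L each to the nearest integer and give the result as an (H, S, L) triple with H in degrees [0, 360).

(8, 57, 53)

Hue: 327 − 13 = 314°, but |314| > 180 so the shorter arc goes the other way: Δh = 314 − 360 = -46°.
H = 13 + 0.11 × (-46) = 7.94 → 8°
S = 52 + 0.11 × (95 − 52) = 56.73 → 57%
L = 55 + 0.11 × (41 − 55) = 53.46 → 53%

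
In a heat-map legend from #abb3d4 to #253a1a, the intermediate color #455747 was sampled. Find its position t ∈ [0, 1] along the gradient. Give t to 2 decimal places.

Invert the lerp on the B channel (largest span, 186): t = (71 − 212) / (26 − 212) = -141/-186 = 0.75806.
Check on R: (69 − 171)/(37 − 171) = 0.7612 ✓

0.76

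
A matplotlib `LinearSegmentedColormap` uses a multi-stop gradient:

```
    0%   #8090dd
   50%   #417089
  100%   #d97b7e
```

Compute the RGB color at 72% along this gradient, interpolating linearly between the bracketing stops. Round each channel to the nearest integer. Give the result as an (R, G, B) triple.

72% lies between the 50% and 100% stops, so the local fraction is t = (72 − 50)/(100 − 50) = 22/50 ≈ 0.44.
#417089 → (65, 112, 137); #d97b7e → (217, 123, 126).
R = 65 + 0.44 × (217 − 65) = 131.88 → 132
G = 112 + 0.44 × (123 − 112) = 116.84 → 117
B = 137 + 0.44 × (126 − 137) = 132.16 → 132

(132, 117, 132)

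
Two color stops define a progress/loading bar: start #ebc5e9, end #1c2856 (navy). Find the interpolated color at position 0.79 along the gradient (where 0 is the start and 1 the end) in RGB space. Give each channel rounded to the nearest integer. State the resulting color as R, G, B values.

(71, 73, 117)

#ebc5e9 → (235, 197, 233); #1c2856 → (28, 40, 86).
R = 235 + 0.79 × (28 − 235) = 235 + 0.79 × -207 = 71.47 → 71
G = 197 + 0.79 × (40 − 197) = 197 + 0.79 × -157 = 72.97 → 73
B = 233 + 0.79 × (86 − 233) = 233 + 0.79 × -147 = 116.87 → 117
So the blended color is (71, 73, 117), about #474975.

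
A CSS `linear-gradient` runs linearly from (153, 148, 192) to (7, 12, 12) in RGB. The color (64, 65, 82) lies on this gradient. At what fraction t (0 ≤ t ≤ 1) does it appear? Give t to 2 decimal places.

0.61

Invert the lerp on the B channel (largest span, 180): t = (82 − 192) / (12 − 192) = -110/-180 = 0.61111.
Check on R: (64 − 153)/(7 − 153) = 0.6096 ✓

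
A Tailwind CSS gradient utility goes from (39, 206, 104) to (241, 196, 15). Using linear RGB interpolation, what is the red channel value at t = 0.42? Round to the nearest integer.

124

R = 39 + 0.42 × (241 − 39) = 123.84 → 124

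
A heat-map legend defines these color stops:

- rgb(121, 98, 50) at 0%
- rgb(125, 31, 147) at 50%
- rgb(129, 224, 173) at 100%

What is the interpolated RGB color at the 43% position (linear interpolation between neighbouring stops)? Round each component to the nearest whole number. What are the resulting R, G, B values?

(124, 40, 133)

43% lies between the 0% and 50% stops, so the local fraction is t = (43 − 0)/(50 − 0) = 43/50 ≈ 0.86.
R = 121 + 0.86 × (125 − 121) = 124.44 → 124
G = 98 + 0.86 × (31 − 98) = 40.38 → 40
B = 50 + 0.86 × (147 − 50) = 133.42 → 133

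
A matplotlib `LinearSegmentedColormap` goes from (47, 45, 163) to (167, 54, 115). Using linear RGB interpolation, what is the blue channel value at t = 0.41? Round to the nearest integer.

B = 163 + 0.41 × (115 − 163) = 143.32 → 143

143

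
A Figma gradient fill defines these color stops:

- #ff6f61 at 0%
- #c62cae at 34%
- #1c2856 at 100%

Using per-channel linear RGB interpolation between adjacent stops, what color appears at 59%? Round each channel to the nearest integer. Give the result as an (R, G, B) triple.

(134, 42, 141)

59% lies between the 34% and 100% stops, so the local fraction is t = (59 − 34)/(100 − 34) = 25/66 ≈ 0.3788.
#c62cae → (198, 44, 174); #1c2856 → (28, 40, 86).
R = 198 + 0.3788 × (28 − 198) = 133.604 → 134
G = 44 + 0.3788 × (40 − 44) = 42.485 → 42
B = 174 + 0.3788 × (86 − 174) = 140.666 → 141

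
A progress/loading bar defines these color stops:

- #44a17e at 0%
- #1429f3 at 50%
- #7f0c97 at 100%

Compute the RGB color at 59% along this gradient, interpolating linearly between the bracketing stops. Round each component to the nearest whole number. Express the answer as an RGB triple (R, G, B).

59% lies between the 50% and 100% stops, so the local fraction is t = (59 − 50)/(100 − 50) = 9/50 ≈ 0.18.
#1429f3 → (20, 41, 243); #7f0c97 → (127, 12, 151).
R = 20 + 0.18 × (127 − 20) = 39.26 → 39
G = 41 + 0.18 × (12 − 41) = 35.78 → 36
B = 243 + 0.18 × (151 − 243) = 226.44 → 226

(39, 36, 226)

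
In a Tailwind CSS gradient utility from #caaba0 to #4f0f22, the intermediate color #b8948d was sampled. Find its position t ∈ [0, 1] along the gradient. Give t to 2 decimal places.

Invert the lerp on the G channel (largest span, 156): t = (148 − 171) / (15 − 171) = -23/-156 = 0.14744.
Check on R: (184 − 202)/(79 − 202) = 0.1463 ✓

0.15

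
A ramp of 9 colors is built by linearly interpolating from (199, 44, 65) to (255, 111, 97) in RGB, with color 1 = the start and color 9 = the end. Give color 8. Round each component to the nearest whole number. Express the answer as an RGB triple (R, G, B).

(248, 103, 93)

With 9 swatches and endpoints inclusive, swatch 8 sits at t = (8 − 1)/(9 − 1) = 7/8 ≈ 0.875.
R = 199 + 0.875 × (255 − 199) = 248 → 248
G = 44 + 0.875 × (111 − 44) = 102.625 → 103
B = 65 + 0.875 × (97 − 65) = 93 → 93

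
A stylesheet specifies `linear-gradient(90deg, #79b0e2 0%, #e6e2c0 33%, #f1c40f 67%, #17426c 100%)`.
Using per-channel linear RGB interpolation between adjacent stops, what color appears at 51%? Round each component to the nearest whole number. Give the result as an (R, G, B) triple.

51% lies between the 33% and 67% stops, so the local fraction is t = (51 − 33)/(67 − 33) = 18/34 ≈ 0.5294.
#e6e2c0 → (230, 226, 192); #f1c40f → (241, 196, 15).
R = 230 + 0.5294 × (241 − 230) = 235.823 → 236
G = 226 + 0.5294 × (196 − 226) = 210.118 → 210
B = 192 + 0.5294 × (15 − 192) = 98.296 → 98

(236, 210, 98)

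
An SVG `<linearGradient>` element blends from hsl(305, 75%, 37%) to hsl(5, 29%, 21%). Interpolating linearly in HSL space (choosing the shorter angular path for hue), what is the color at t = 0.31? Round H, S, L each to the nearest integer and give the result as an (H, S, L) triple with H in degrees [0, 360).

(324, 61, 32)

Hue: 5 − 305 = -300°, but |-300| > 180 so the shorter arc goes the other way: Δh = -300 + 360 = 60°.
H = 305 + 0.31 × (60) = 323.6 → 324°
S = 75 + 0.31 × (29 − 75) = 60.74 → 61%
L = 37 + 0.31 × (21 − 37) = 32.04 → 32%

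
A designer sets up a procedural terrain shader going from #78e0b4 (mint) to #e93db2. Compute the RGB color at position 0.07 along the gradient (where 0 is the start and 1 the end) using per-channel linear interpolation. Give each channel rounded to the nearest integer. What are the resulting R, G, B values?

(128, 213, 180)

#78e0b4 → (120, 224, 180); #e93db2 → (233, 61, 178).
R = 120 + 0.07 × (233 − 120) = 120 + 0.07 × 113 = 127.91 → 128
G = 224 + 0.07 × (61 − 224) = 224 + 0.07 × -163 = 212.59 → 213
B = 180 + 0.07 × (178 − 180) = 180 + 0.07 × -2 = 179.86 → 180
So the blended color is (128, 213, 180), about #80d5b4.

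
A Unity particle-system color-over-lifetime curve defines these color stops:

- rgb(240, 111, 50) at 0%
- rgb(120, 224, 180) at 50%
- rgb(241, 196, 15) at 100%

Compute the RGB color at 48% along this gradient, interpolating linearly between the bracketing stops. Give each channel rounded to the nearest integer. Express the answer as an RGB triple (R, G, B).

(125, 219, 175)

48% lies between the 0% and 50% stops, so the local fraction is t = (48 − 0)/(50 − 0) = 48/50 ≈ 0.96.
R = 240 + 0.96 × (120 − 240) = 124.8 → 125
G = 111 + 0.96 × (224 − 111) = 219.48 → 219
B = 50 + 0.96 × (180 − 50) = 174.8 → 175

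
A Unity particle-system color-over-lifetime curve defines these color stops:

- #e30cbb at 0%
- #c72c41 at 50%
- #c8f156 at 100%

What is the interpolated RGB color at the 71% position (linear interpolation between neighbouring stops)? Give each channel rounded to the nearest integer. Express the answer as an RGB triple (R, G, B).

(199, 127, 74)

71% lies between the 50% and 100% stops, so the local fraction is t = (71 − 50)/(100 − 50) = 21/50 ≈ 0.42.
#c72c41 → (199, 44, 65); #c8f156 → (200, 241, 86).
R = 199 + 0.42 × (200 − 199) = 199.42 → 199
G = 44 + 0.42 × (241 − 44) = 126.74 → 127
B = 65 + 0.42 × (86 − 65) = 73.82 → 74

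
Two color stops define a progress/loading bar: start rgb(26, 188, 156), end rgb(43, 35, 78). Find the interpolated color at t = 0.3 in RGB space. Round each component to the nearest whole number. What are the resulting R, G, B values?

(31, 142, 133)

R = 26 + 0.3 × (43 − 26) = 26 + 0.3 × 17 = 31.1 → 31
G = 188 + 0.3 × (35 − 188) = 188 + 0.3 × -153 = 142.1 → 142
B = 156 + 0.3 × (78 − 156) = 156 + 0.3 × -78 = 132.6 → 133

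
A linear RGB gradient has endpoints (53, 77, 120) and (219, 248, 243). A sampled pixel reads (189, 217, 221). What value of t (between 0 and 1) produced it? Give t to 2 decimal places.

0.82

Invert the lerp on the G channel (largest span, 171): t = (217 − 77) / (248 − 77) = 140/171 = 0.81871.
Check on R: (189 − 53)/(219 − 53) = 0.8193 ✓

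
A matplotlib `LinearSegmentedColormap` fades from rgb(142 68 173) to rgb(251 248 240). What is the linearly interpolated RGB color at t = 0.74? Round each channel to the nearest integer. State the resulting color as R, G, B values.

R = 142 + 0.74 × (251 − 142) = 142 + 0.74 × 109 = 222.66 → 223
G = 68 + 0.74 × (248 − 68) = 68 + 0.74 × 180 = 201.2 → 201
B = 173 + 0.74 × (240 − 173) = 173 + 0.74 × 67 = 222.58 → 223

(223, 201, 223)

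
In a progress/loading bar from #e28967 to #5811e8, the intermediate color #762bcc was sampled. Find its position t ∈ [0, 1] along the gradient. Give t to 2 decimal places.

0.78

Invert the lerp on the R channel (largest span, 138): t = (118 − 226) / (88 − 226) = -108/-138 = 0.78261.
Check on G: (43 − 137)/(17 − 137) = 0.7833 ✓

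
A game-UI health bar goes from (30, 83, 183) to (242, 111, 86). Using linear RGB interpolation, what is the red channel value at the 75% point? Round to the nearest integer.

189

R = 30 + 0.75 × (242 − 30) = 189 → 189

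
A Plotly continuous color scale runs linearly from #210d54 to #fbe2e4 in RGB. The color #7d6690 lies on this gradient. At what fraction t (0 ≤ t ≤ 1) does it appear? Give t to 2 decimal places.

Invert the lerp on the R channel (largest span, 218): t = (125 − 33) / (251 − 33) = 92/218 = 0.42202.
Check on G: (102 − 13)/(226 − 13) = 0.4178 ✓

0.42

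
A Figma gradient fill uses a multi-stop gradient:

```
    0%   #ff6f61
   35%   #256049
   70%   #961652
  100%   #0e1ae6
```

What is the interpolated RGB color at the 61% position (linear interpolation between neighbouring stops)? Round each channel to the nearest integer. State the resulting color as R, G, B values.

(121, 41, 80)

61% lies between the 35% and 70% stops, so the local fraction is t = (61 − 35)/(70 − 35) = 26/35 ≈ 0.7429.
#256049 → (37, 96, 73); #961652 → (150, 22, 82).
R = 37 + 0.7429 × (150 − 37) = 120.948 → 121
G = 96 + 0.7429 × (22 − 96) = 41.025 → 41
B = 73 + 0.7429 × (82 − 73) = 79.686 → 80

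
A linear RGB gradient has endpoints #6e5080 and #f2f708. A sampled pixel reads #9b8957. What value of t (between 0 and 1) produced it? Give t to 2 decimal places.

Invert the lerp on the G channel (largest span, 167): t = (137 − 80) / (247 − 80) = 57/167 = 0.34132.
Check on R: (155 − 110)/(242 − 110) = 0.3409 ✓

0.34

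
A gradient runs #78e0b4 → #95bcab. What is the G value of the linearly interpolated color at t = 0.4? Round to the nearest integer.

210

G₁ = 224 (from #78e0b4), G₂ = 188 (from #95bcab).
G = 224 + 0.4 × (188 − 224) = 209.6 → 210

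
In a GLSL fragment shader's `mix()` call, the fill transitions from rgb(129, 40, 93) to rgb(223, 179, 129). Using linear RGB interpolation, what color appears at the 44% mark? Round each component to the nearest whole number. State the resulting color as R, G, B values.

(170, 101, 109)

44% corresponds to t = 0.44.
R = 129 + 0.44 × (223 − 129) = 129 + 0.44 × 94 = 170.36 → 170
G = 40 + 0.44 × (179 − 40) = 40 + 0.44 × 139 = 101.16 → 101
B = 93 + 0.44 × (129 − 93) = 93 + 0.44 × 36 = 108.84 → 109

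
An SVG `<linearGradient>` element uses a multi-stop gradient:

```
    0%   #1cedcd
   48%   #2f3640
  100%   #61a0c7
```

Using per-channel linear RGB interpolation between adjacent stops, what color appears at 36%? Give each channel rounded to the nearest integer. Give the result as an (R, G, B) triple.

(42, 100, 99)

36% lies between the 0% and 48% stops, so the local fraction is t = (36 − 0)/(48 − 0) = 36/48 ≈ 0.75.
#1cedcd → (28, 237, 205); #2f3640 → (47, 54, 64).
R = 28 + 0.75 × (47 − 28) = 42.25 → 42
G = 237 + 0.75 × (54 − 237) = 99.75 → 100
B = 205 + 0.75 × (64 − 205) = 99.25 → 99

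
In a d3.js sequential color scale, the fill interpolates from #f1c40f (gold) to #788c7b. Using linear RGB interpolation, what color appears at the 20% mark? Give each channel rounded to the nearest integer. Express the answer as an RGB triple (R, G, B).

(217, 185, 37)

#f1c40f → (241, 196, 15); #788c7b → (120, 140, 123).
20% corresponds to t = 0.2.
R = 241 + 0.2 × (120 − 241) = 241 + 0.2 × -121 = 216.8 → 217
G = 196 + 0.2 × (140 − 196) = 196 + 0.2 × -56 = 184.8 → 185
B = 15 + 0.2 × (123 − 15) = 15 + 0.2 × 108 = 36.6 → 37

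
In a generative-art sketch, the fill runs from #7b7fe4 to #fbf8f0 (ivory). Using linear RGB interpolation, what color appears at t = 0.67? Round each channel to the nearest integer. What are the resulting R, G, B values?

#7b7fe4 → (123, 127, 228); #fbf8f0 → (251, 248, 240).
R = 123 + 0.67 × (251 − 123) = 123 + 0.67 × 128 = 208.76 → 209
G = 127 + 0.67 × (248 − 127) = 127 + 0.67 × 121 = 208.07 → 208
B = 228 + 0.67 × (240 − 228) = 228 + 0.67 × 12 = 236.04 → 236

(209, 208, 236)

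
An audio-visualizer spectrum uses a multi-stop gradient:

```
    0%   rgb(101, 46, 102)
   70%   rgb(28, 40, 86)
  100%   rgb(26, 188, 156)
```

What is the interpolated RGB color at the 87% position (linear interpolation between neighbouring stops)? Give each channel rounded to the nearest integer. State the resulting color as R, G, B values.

87% lies between the 70% and 100% stops, so the local fraction is t = (87 − 70)/(100 − 70) = 17/30 ≈ 0.5667.
R = 28 + 0.5667 × (26 − 28) = 26.867 → 27
G = 40 + 0.5667 × (188 − 40) = 123.872 → 124
B = 86 + 0.5667 × (156 − 86) = 125.669 → 126

(27, 124, 126)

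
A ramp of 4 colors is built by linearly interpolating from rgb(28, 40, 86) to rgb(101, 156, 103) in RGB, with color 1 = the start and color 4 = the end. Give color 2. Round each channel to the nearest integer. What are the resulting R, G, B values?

With 4 swatches and endpoints inclusive, swatch 2 sits at t = (2 − 1)/(4 − 1) = 1/3 ≈ 0.3333.
R = 28 + 0.3333 × (101 − 28) = 52.331 → 52
G = 40 + 0.3333 × (156 − 40) = 78.663 → 79
B = 86 + 0.3333 × (103 − 86) = 91.666 → 92

(52, 79, 92)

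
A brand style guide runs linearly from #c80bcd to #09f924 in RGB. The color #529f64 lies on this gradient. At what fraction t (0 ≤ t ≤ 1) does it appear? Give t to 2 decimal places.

0.62

Invert the lerp on the G channel (largest span, 238): t = (159 − 11) / (249 − 11) = 148/238 = 0.62185.
Check on R: (82 − 200)/(9 − 200) = 0.6178 ✓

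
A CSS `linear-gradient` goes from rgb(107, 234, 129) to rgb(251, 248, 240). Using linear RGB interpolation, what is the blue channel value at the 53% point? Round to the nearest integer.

B = 129 + 0.53 × (240 − 129) = 187.83 → 188

188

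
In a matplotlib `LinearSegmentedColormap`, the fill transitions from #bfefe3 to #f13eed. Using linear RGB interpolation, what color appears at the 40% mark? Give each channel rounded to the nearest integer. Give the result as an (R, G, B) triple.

(211, 168, 231)

#bfefe3 → (191, 239, 227); #f13eed → (241, 62, 237).
40% corresponds to t = 0.4.
R = 191 + 0.4 × (241 − 191) = 191 + 0.4 × 50 = 211 → 211
G = 239 + 0.4 × (62 − 239) = 239 + 0.4 × -177 = 168.2 → 168
B = 227 + 0.4 × (237 − 227) = 227 + 0.4 × 10 = 231 → 231
So the blended color is (211, 168, 231), about #d3a8e7.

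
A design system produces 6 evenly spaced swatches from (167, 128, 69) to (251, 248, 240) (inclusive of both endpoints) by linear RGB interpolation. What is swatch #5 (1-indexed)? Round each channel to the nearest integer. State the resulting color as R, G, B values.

With 6 swatches and endpoints inclusive, swatch 5 sits at t = (5 − 1)/(6 − 1) = 4/5 ≈ 0.8.
R = 167 + 0.8 × (251 − 167) = 234.2 → 234
G = 128 + 0.8 × (248 − 128) = 224 → 224
B = 69 + 0.8 × (240 − 69) = 205.8 → 206

(234, 224, 206)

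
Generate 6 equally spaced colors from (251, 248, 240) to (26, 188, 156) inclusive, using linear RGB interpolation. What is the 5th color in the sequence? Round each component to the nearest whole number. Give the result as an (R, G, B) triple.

(71, 200, 173)

With 6 swatches and endpoints inclusive, swatch 5 sits at t = (5 − 1)/(6 − 1) = 4/5 ≈ 0.8.
R = 251 + 0.8 × (26 − 251) = 71 → 71
G = 248 + 0.8 × (188 − 248) = 200 → 200
B = 240 + 0.8 × (156 − 240) = 172.8 → 173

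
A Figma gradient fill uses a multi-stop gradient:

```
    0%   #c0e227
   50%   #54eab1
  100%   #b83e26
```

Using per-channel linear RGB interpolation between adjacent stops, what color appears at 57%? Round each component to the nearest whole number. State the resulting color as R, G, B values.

57% lies between the 50% and 100% stops, so the local fraction is t = (57 − 50)/(100 − 50) = 7/50 ≈ 0.14.
#54eab1 → (84, 234, 177); #b83e26 → (184, 62, 38).
R = 84 + 0.14 × (184 − 84) = 98 → 98
G = 234 + 0.14 × (62 − 234) = 209.92 → 210
B = 177 + 0.14 × (38 − 177) = 157.54 → 158

(98, 210, 158)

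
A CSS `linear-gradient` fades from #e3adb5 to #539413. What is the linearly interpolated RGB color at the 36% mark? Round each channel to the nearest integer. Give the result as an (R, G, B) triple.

(175, 164, 123)

#e3adb5 → (227, 173, 181); #539413 → (83, 148, 19).
36% corresponds to t = 0.36.
R = 227 + 0.36 × (83 − 227) = 227 + 0.36 × -144 = 175.16 → 175
G = 173 + 0.36 × (148 − 173) = 173 + 0.36 × -25 = 164 → 164
B = 181 + 0.36 × (19 − 181) = 181 + 0.36 × -162 = 122.68 → 123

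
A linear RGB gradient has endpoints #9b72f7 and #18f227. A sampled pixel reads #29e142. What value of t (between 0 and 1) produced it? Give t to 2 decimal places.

Invert the lerp on the B channel (largest span, 208): t = (66 − 247) / (39 − 247) = -181/-208 = 0.87019.
Check on R: (41 − 155)/(24 − 155) = 0.8702 ✓

0.87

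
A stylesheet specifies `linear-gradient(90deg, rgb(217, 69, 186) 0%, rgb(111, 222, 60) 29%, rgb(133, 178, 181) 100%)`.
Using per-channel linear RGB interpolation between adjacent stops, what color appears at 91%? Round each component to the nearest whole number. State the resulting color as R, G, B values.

(130, 184, 166)

91% lies between the 29% and 100% stops, so the local fraction is t = (91 − 29)/(100 − 29) = 62/71 ≈ 0.8732.
R = 111 + 0.8732 × (133 − 111) = 130.21 → 130
G = 222 + 0.8732 × (178 − 222) = 183.579 → 184
B = 60 + 0.8732 × (181 − 60) = 165.657 → 166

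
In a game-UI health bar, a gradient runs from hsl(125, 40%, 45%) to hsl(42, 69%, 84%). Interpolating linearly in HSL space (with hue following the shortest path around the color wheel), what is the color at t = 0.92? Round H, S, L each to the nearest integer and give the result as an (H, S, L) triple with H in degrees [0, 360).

(49, 67, 81)

Hue arc: Δh = 42 − 125 = -83° (|Δh| ≤ 180, already the shorter path).
H = 125 + 0.92 × (-83) = 48.64 → 49°
S = 40 + 0.92 × (69 − 40) = 66.68 → 67%
L = 45 + 0.92 × (84 − 45) = 80.88 → 81%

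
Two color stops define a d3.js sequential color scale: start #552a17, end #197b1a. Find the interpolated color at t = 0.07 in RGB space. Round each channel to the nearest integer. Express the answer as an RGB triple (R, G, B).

(81, 48, 23)

#552a17 → (85, 42, 23); #197b1a → (25, 123, 26).
R = 85 + 0.07 × (25 − 85) = 85 + 0.07 × -60 = 80.8 → 81
G = 42 + 0.07 × (123 − 42) = 42 + 0.07 × 81 = 47.67 → 48
B = 23 + 0.07 × (26 − 23) = 23 + 0.07 × 3 = 23.21 → 23
So the blended color is (81, 48, 23), about #513017.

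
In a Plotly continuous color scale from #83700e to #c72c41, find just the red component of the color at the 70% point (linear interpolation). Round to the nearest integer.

179

R₁ = 131 (from #83700e), R₂ = 199 (from #c72c41).
R = 131 + 0.7 × (199 − 131) = 178.6 → 179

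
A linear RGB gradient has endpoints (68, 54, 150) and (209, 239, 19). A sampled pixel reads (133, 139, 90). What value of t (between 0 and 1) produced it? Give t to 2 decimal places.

Invert the lerp on the G channel (largest span, 185): t = (139 − 54) / (239 − 54) = 85/185 = 0.45946.
Check on R: (133 − 68)/(209 − 68) = 0.461 ✓

0.46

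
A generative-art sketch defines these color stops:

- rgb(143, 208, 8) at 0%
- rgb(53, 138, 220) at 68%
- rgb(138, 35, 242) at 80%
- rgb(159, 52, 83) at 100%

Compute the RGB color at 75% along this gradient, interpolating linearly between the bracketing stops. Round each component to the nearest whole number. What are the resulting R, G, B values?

(103, 78, 233)

75% lies between the 68% and 80% stops, so the local fraction is t = (75 − 68)/(80 − 68) = 7/12 ≈ 0.5833.
R = 53 + 0.5833 × (138 − 53) = 102.581 → 103
G = 138 + 0.5833 × (35 − 138) = 77.92 → 78
B = 220 + 0.5833 × (242 − 220) = 232.833 → 233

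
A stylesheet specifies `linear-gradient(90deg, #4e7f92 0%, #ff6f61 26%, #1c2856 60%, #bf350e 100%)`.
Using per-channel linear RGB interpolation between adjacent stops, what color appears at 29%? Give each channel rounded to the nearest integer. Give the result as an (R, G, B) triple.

29% lies between the 26% and 60% stops, so the local fraction is t = (29 − 26)/(60 − 26) = 3/34 ≈ 0.0882.
#ff6f61 → (255, 111, 97); #1c2856 → (28, 40, 86).
R = 255 + 0.0882 × (28 − 255) = 234.979 → 235
G = 111 + 0.0882 × (40 − 111) = 104.738 → 105
B = 97 + 0.0882 × (86 − 97) = 96.03 → 96

(235, 105, 96)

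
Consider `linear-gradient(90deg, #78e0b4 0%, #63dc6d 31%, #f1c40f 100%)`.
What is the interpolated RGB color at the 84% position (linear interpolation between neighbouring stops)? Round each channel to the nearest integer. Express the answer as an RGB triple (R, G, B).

(208, 202, 37)

84% lies between the 31% and 100% stops, so the local fraction is t = (84 − 31)/(100 − 31) = 53/69 ≈ 0.7681.
#63dc6d → (99, 220, 109); #f1c40f → (241, 196, 15).
R = 99 + 0.7681 × (241 − 99) = 208.07 → 208
G = 220 + 0.7681 × (196 − 220) = 201.566 → 202
B = 109 + 0.7681 × (15 − 109) = 36.799 → 37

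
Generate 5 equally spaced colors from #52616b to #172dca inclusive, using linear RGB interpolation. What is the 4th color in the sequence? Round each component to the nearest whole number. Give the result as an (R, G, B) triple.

(38, 58, 178)

With 5 swatches and endpoints inclusive, swatch 4 sits at t = (4 − 1)/(5 − 1) = 3/4 ≈ 0.75.
#52616b → (82, 97, 107); #172dca → (23, 45, 202).
R = 82 + 0.75 × (23 − 82) = 37.75 → 38
G = 97 + 0.75 × (45 − 97) = 58 → 58
B = 107 + 0.75 × (202 − 107) = 178.25 → 178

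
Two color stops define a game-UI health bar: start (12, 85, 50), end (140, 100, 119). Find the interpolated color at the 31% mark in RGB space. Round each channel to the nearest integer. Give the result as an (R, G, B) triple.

(52, 90, 71)

31% corresponds to t = 0.31.
R = 12 + 0.31 × (140 − 12) = 12 + 0.31 × 128 = 51.68 → 52
G = 85 + 0.31 × (100 − 85) = 85 + 0.31 × 15 = 89.65 → 90
B = 50 + 0.31 × (119 − 50) = 50 + 0.31 × 69 = 71.39 → 71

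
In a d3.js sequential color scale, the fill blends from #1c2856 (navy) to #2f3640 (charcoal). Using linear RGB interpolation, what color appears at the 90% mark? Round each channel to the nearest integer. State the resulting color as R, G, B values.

(45, 53, 66)

#1c2856 → (28, 40, 86); #2f3640 → (47, 54, 64).
90% corresponds to t = 0.9.
R = 28 + 0.9 × (47 − 28) = 28 + 0.9 × 19 = 45.1 → 45
G = 40 + 0.9 × (54 − 40) = 40 + 0.9 × 14 = 52.6 → 53
B = 86 + 0.9 × (64 − 86) = 86 + 0.9 × -22 = 66.2 → 66
So the blended color is (45, 53, 66), about #2d3542.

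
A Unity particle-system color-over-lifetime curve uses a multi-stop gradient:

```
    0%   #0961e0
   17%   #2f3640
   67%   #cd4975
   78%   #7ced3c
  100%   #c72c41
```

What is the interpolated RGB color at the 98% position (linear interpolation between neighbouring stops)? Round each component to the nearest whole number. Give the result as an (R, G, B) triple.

(192, 62, 65)

98% lies between the 78% and 100% stops, so the local fraction is t = (98 − 78)/(100 − 78) = 20/22 ≈ 0.9091.
#7ced3c → (124, 237, 60); #c72c41 → (199, 44, 65).
R = 124 + 0.9091 × (199 − 124) = 192.183 → 192
G = 237 + 0.9091 × (44 − 237) = 61.544 → 62
B = 60 + 0.9091 × (65 − 60) = 64.546 → 65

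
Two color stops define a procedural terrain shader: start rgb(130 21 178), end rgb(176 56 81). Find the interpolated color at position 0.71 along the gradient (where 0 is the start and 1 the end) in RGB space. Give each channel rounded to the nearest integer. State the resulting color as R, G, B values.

R = 130 + 0.71 × (176 − 130) = 130 + 0.71 × 46 = 162.66 → 163
G = 21 + 0.71 × (56 − 21) = 21 + 0.71 × 35 = 45.85 → 46
B = 178 + 0.71 × (81 − 178) = 178 + 0.71 × -97 = 109.13 → 109
So the blended color is (163, 46, 109), about #a32e6d.

(163, 46, 109)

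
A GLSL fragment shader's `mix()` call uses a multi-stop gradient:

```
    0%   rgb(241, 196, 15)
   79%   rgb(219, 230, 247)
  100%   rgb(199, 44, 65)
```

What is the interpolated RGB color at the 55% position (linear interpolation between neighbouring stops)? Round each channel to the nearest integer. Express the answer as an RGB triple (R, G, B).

(226, 220, 177)

55% lies between the 0% and 79% stops, so the local fraction is t = (55 − 0)/(79 − 0) = 55/79 ≈ 0.6962.
R = 241 + 0.6962 × (219 − 241) = 225.684 → 226
G = 196 + 0.6962 × (230 − 196) = 219.671 → 220
B = 15 + 0.6962 × (247 − 15) = 176.518 → 177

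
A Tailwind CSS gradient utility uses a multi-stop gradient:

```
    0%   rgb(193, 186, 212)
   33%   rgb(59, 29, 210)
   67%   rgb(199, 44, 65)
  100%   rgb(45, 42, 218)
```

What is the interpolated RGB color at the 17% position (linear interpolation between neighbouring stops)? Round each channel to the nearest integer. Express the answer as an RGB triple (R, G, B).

17% lies between the 0% and 33% stops, so the local fraction is t = (17 − 0)/(33 − 0) = 17/33 ≈ 0.5152.
R = 193 + 0.5152 × (59 − 193) = 123.963 → 124
G = 186 + 0.5152 × (29 − 186) = 105.114 → 105
B = 212 + 0.5152 × (210 − 212) = 210.97 → 211

(124, 105, 211)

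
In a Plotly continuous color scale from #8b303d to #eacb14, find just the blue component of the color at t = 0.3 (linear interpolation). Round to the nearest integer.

49

B₁ = 61 (from #8b303d), B₂ = 20 (from #eacb14).
B = 61 + 0.3 × (20 − 61) = 48.7 → 49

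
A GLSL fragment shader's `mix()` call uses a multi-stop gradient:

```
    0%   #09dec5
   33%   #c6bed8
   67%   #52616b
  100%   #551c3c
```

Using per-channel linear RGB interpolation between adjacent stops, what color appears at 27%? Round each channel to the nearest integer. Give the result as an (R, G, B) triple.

(164, 196, 213)

27% lies between the 0% and 33% stops, so the local fraction is t = (27 − 0)/(33 − 0) = 27/33 ≈ 0.8182.
#09dec5 → (9, 222, 197); #c6bed8 → (198, 190, 216).
R = 9 + 0.8182 × (198 − 9) = 163.64 → 164
G = 222 + 0.8182 × (190 − 222) = 195.818 → 196
B = 197 + 0.8182 × (216 − 197) = 212.546 → 213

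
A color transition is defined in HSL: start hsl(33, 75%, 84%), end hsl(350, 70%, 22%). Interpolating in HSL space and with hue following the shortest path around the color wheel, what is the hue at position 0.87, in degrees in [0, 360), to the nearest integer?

Hue: 350 − 33 = 317°, but |317| > 180 so the shorter arc goes the other way: Δh = 317 − 360 = -43°.
H = 33 + 0.87 × (-43) = -4.41 → -4 → -4 mod 360 = 356°

356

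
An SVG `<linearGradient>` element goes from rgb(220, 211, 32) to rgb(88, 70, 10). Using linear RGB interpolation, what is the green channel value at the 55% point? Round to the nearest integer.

G = 211 + 0.55 × (70 − 211) = 133.45 → 133

133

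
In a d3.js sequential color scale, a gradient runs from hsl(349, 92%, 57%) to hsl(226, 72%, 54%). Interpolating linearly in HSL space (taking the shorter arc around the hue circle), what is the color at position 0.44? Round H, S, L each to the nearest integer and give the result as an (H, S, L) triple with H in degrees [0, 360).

Hue arc: Δh = 226 − 349 = -123° (|Δh| ≤ 180, already the shorter path).
H = 349 + 0.44 × (-123) = 294.88 → 295°
S = 92 + 0.44 × (72 − 92) = 83.2 → 83%
L = 57 + 0.44 × (54 − 57) = 55.68 → 56%

(295, 83, 56)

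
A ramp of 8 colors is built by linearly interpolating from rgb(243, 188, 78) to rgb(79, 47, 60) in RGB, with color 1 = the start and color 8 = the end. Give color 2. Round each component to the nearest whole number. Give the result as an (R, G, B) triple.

(220, 168, 75)

With 8 swatches and endpoints inclusive, swatch 2 sits at t = (2 − 1)/(8 − 1) = 1/7 ≈ 0.1429.
R = 243 + 0.1429 × (79 − 243) = 219.564 → 220
G = 188 + 0.1429 × (47 − 188) = 167.851 → 168
B = 78 + 0.1429 × (60 − 78) = 75.428 → 75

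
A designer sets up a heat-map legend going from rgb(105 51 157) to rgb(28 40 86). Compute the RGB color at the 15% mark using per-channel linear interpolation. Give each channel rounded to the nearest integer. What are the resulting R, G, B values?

15% corresponds to t = 0.15.
R = 105 + 0.15 × (28 − 105) = 105 + 0.15 × -77 = 93.45 → 93
G = 51 + 0.15 × (40 − 51) = 51 + 0.15 × -11 = 49.35 → 49
B = 157 + 0.15 × (86 − 157) = 157 + 0.15 × -71 = 146.35 → 146

(93, 49, 146)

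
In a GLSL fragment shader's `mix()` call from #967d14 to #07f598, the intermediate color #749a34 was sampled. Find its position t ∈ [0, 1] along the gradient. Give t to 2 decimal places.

Invert the lerp on the R channel (largest span, 143): t = (116 − 150) / (7 − 150) = -34/-143 = 0.23776.
Check on G: (154 − 125)/(245 − 125) = 0.2417 ✓

0.24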